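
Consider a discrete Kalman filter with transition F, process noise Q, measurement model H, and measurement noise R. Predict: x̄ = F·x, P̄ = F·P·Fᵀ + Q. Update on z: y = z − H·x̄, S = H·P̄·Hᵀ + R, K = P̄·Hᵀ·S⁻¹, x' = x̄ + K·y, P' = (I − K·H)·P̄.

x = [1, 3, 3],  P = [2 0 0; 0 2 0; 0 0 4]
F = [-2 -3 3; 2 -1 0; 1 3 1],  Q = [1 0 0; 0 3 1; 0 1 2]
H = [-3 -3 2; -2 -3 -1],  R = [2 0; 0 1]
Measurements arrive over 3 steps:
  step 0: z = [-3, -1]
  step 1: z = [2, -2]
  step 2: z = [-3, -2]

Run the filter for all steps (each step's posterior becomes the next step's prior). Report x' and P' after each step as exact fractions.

step 0: x' = [3807/880, -2461/880, 409/440], P' = [817053/53680 -632119/53680 133871/26840; -632119/53680 492997/53680 -103573/26840; 133871/26840 -103573/26840 26347/13420]
step 1: x' = [-18279212215/8428677929, 16102310229/8428677929, 4844549650/8428677929], P' = [22454938585/8428677929 -17273483565/8428677929 7141337024/8428677929; -17273483565/8428677929 13908704315/8428677929 -5508280130/8428677929; 7141337024/8428677929 -5508280130/8428677929 4858360578/8428677929]
step 2: x' = [398081237373253/125444012925676, -211940746892677/125444012925676, 112113721651293/125444012925676], P' = [316385089257081/125444012925676 -243061206996149/125444012925676 99267266712789/125444012925676; -243061206996149/125444012925676 195960486745449/125444012925676 -76444424568289/125444012925676; 99267266712789/125444012925676 -76444424568289/125444012925676 69525926690961/125444012925676]

step 0: x̄ = F·x = [-2, -1, 13]
step 0: P̄ = F·P·Fᵀ + Q = [63 -2 -10; -2 13 -1; -10 -1 26]
step 0: y = z − H·x̄ = [-38, 5]
step 0: S = H·P̄·Hᵀ + R = [886 426; 426 326]
step 0: K = P̄·Hᵀ·S⁻¹ = [-9659/53680 -5491/53680; 1537/53680 -7607/53680; 7247/26840 -9717/26840]
step 0: x' = x̄ + K·y = [3807/880, -2461/880, 409/440]
step 0: P' = (I − K·H)·P̄ = [817053/53680 -632119/53680 133871/26840; -632119/53680 492997/53680 -103573/26840; 133871/26840 -103573/26840 26347/13420]
step 1: x̄ = F·x = [2223/880, 2015/176, -1379/440]
step 1: P̄ = F·P·Fᵀ + Q = [1637653/53680 593429/10736 -520489/26840; 593429/10736 1290145/10736 -220917/5368; -520489/26840 -220917/5368 241667/13420]
step 1: y = z − H·x̄ = [4417/88, 30153/880]
step 1: S = H·P̄·Hᵀ + R = [8458991/2684 11812477/5368; 11812477/5368 83814293/53680]
step 1: K = P̄·Hᵀ·S⁻¹ = [-630845506/8428677929 -230763499/8428677929; -461111255/8428677929 -1670865685/8428677929; 2408775237/8428677929 -2616194236/8428677929]
step 1: x' = x̄ + K·y = [-18279212215/8428677929, 16102310229/8428677929, 4844549650/8428677929]
step 1: P' = (I − K·H)·P̄ = [22454938585/8428677929 -17273483565/8428677929 7141337024/8428677929; -17273483565/8428677929 13908704315/8428677929 -5508280130/8428677929; 7141337024/8428677929 -5508280130/8428677929 4858360578/8428677929]
step 2: x̄ = F·x = [2785142693/8428677929, -52660734659/8428677929, 34872268122/8428677929]
step 2: P̄ = F·P·Fᵀ + Q = [73323211578/8428677929 80373155399/8428677929 -25960125942/8428677929; 80373155399/8428677929 198108426702/8428677929 -54964021493/8428677929; -25960125942/8428677929 -54964021493/8428677929 46941085734/8428677929]
step 2: y = z − H·x̄ = [-244657345929/8428677929, -134397006327/8428677929]
step 2: S = H·P̄·Hᵀ + R = [5065313009716/8428677929 3525482459724/8428677929; 3525482459724/8428677929 2662491682355/8428677929]
step 2: K = P̄·Hᵀ·S⁻¹ = [-10718556678609/125444012925676 -713456059626/31361003231419; -5793344192239/125444012925676 -6328655418940/31361003231419; 35291663474211/125444012925676 -9681796602918/31361003231419]
step 2: x' = x̄ + K·y = [398081237373253/125444012925676, -211940746892677/125444012925676, 112113721651293/125444012925676]
step 2: P' = (I − K·H)·P̄ = [316385089257081/125444012925676 -243061206996149/125444012925676 99267266712789/125444012925676; -243061206996149/125444012925676 195960486745449/125444012925676 -76444424568289/125444012925676; 99267266712789/125444012925676 -76444424568289/125444012925676 69525926690961/125444012925676]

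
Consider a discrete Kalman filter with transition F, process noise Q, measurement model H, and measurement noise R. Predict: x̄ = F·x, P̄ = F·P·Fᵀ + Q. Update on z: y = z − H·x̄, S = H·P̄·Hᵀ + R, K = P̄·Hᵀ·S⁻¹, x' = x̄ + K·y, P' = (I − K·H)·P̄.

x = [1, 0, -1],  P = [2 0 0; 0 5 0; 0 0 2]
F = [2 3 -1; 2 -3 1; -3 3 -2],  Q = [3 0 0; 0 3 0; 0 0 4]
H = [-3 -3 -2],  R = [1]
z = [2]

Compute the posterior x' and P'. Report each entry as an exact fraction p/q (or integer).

x̄ = F·x = [3, 1, -1]
P̄ = F·P·Fᵀ + Q = [58 -39 37; -39 58 -61; 37 -61 75]
y = z − H·x̄ = [12]
S = H·P̄·Hᵀ + R = [355]
K = P̄·Hᵀ·S⁻¹ = [-131/355; 13/71; -78/355]
x' = x̄ + K·y = [-507/355, 227/71, -1291/355]
P' = (I − K·H)·P̄ = [3429/355 -1066/71 2917/355; -1066/71 3273/71 -3317/71; 2917/355 -3317/71 20541/355]

x' = [-507/355, 227/71, -1291/355]
P' = [3429/355 -1066/71 2917/355; -1066/71 3273/71 -3317/71; 2917/355 -3317/71 20541/355]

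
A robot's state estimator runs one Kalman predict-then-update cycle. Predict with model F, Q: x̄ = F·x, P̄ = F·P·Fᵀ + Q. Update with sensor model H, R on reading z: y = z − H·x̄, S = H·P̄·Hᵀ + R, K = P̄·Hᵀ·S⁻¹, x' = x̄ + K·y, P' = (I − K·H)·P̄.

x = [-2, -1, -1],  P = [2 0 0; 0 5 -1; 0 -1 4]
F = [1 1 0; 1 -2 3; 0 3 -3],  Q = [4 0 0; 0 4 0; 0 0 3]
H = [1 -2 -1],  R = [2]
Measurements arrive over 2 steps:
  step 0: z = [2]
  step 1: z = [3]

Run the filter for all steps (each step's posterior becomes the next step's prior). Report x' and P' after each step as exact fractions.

step 0: x̄ = F·x = [-3, -3, 0]
step 0: P̄ = F·P·Fᵀ + Q = [11 -11 18; -11 74 -81; 18 -81 102]
step 0: y = z − H·x̄ = [-1]
step 0: S = H·P̄·Hᵀ + R = [95]
step 0: K = P̄·Hᵀ·S⁻¹ = [3/19; -78/95; 78/95]
step 0: x' = x̄ + K·y = [-60/19, -207/95, -78/95]
step 0: P' = (I − K·H)·P̄ = [164/19 25/19 108/19; 25/19 946/95 -1611/95; 108/19 -1611/95 3606/95]
step 1: x̄ = F·x = [-507/95, -24/19, -387/95]
step 1: P̄ = F·P·Fᵀ + Q = [2396/95 -882/19 6426/95; -882/19 11902/19 -12708/19; 6426/95 -12708/19 70251/95]
step 1: y = z − H·x̄ = [33/19]
step 1: S = H·P̄·Hᵀ + R = [12301/19]
step 1: K = P̄·Hᵀ·S⁻¹ = [958/12301; -11978/12301; 12651/12301]
step 1: x' = x̄ + K·y = [-319923/61505, -36342/12301, -140688/61505]
step 1: P' = (I − K·H)·P̄ = [1309704/61505 32918/12301 970944/61505; 32918/12301 154422/12301 -251970/12301; 970944/61505 -251970/12301 3364134/61505]

step 0: x' = [-60/19, -207/95, -78/95], P' = [164/19 25/19 108/19; 25/19 946/95 -1611/95; 108/19 -1611/95 3606/95]
step 1: x' = [-319923/61505, -36342/12301, -140688/61505], P' = [1309704/61505 32918/12301 970944/61505; 32918/12301 154422/12301 -251970/12301; 970944/61505 -251970/12301 3364134/61505]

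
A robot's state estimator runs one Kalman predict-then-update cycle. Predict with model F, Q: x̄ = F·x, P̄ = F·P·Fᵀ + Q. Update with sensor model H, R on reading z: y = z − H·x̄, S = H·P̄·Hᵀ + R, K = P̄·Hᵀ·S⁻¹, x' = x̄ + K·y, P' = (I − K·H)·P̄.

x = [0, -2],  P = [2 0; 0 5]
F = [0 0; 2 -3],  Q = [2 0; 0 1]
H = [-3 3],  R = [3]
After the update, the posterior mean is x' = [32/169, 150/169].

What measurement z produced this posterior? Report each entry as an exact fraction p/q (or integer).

x̄ = F·x = [0, 6]
P̄ = F·P·Fᵀ + Q = [2 0; 0 54]
S = H·P̄·Hᵀ + R = [507]
K = P̄·Hᵀ·S⁻¹ = [-2/169; 54/169]
x' − x̄ = [32/169, -864/169] = K·y
y = (KᵀK)⁻¹·Kᵀ·(x' − x̄) = [-16]
z = y + H·x̄ = [-16] + [18] = [2]

z = [2]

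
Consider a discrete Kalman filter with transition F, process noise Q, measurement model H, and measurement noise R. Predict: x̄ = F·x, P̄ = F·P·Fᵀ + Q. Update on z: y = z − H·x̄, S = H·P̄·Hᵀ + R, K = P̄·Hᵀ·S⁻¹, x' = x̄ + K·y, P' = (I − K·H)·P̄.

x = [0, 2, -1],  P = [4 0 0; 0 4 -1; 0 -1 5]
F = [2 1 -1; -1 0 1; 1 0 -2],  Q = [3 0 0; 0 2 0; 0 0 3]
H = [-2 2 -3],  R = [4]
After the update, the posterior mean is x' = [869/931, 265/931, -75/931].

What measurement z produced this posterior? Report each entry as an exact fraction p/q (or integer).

z = [-1]

x̄ = F·x = [3, -1, 2]
P̄ = F·P·Fᵀ + Q = [30 -14 20; -14 11 -14; 20 -14 27]
S = H·P̄·Hᵀ + R = [931]
K = P̄·Hᵀ·S⁻¹ = [-148/931; 92/931; -149/931]
x' − x̄ = [-1924/931, 1196/931, -1937/931] = K·y
y = (KᵀK)⁻¹·Kᵀ·(x' − x̄) = [13]
z = y + H·x̄ = [13] + [-14] = [-1]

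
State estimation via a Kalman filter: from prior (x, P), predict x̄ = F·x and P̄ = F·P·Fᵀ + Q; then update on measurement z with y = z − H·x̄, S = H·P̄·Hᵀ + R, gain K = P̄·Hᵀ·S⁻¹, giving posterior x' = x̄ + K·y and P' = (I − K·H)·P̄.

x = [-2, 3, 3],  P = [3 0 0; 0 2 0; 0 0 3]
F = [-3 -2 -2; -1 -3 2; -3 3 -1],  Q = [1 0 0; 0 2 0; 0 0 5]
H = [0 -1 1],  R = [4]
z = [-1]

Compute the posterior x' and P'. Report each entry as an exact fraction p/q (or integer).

x' = [-450/61, 289/61, 256/61]
P' = [2856/61 849/61 873/61; 849/61 885/61 785/61; 873/61 785/61 921/61]

x̄ = F·x = [-6, -1, 12]
P̄ = F·P·Fᵀ + Q = [48 9 21; 9 35 -15; 21 -15 53]
y = z − H·x̄ = [-14]
S = H·P̄·Hᵀ + R = [122]
K = P̄·Hᵀ·S⁻¹ = [6/61; -25/61; 34/61]
x' = x̄ + K·y = [-450/61, 289/61, 256/61]
P' = (I − K·H)·P̄ = [2856/61 849/61 873/61; 849/61 885/61 785/61; 873/61 785/61 921/61]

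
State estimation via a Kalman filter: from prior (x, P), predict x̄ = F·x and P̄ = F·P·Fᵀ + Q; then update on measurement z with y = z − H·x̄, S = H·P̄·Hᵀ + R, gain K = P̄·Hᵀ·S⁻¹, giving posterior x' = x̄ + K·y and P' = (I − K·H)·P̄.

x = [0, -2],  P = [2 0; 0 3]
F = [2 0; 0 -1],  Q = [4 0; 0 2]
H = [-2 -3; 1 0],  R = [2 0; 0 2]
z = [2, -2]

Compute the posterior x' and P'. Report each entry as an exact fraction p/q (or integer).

x̄ = F·x = [0, 2]
P̄ = F·P·Fᵀ + Q = [12 0; 0 5]
y = z − H·x̄ = [8, -2]
S = H·P̄·Hᵀ + R = [95 -24; -24 14]
K = P̄·Hᵀ·S⁻¹ = [-24/377 282/377; -105/377 -180/377]
x' = x̄ + K·y = [-756/377, 274/377]
P' = (I − K·H)·P̄ = [564/377 -360/377; -360/377 310/377]

x' = [-756/377, 274/377]
P' = [564/377 -360/377; -360/377 310/377]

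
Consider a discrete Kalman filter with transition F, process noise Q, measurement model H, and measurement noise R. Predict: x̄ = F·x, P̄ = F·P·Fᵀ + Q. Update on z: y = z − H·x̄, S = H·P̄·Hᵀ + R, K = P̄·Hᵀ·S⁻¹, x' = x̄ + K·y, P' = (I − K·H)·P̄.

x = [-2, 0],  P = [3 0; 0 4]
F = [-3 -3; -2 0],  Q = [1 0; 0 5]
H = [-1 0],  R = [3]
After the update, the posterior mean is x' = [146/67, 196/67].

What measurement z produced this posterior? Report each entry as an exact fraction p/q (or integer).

z = [-2]

x̄ = F·x = [6, 4]
P̄ = F·P·Fᵀ + Q = [64 18; 18 17]
S = H·P̄·Hᵀ + R = [67]
K = P̄·Hᵀ·S⁻¹ = [-64/67; -18/67]
x' − x̄ = [-256/67, -72/67] = K·y
y = (KᵀK)⁻¹·Kᵀ·(x' − x̄) = [4]
z = y + H·x̄ = [4] + [-6] = [-2]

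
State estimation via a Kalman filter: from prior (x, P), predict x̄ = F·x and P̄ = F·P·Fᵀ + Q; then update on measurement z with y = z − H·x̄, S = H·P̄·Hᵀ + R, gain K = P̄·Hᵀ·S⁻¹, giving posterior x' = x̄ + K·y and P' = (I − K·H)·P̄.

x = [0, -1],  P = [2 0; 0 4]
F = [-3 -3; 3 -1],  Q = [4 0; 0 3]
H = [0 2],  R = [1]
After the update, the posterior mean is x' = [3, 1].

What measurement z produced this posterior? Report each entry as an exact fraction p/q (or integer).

x̄ = F·x = [3, 1]
P̄ = F·P·Fᵀ + Q = [58 -6; -6 25]
S = H·P̄·Hᵀ + R = [101]
K = P̄·Hᵀ·S⁻¹ = [-12/101; 50/101]
x' − x̄ = [0, 0] = K·y
y = (KᵀK)⁻¹·Kᵀ·(x' − x̄) = [0]
z = y + H·x̄ = [0] + [2] = [2]

z = [2]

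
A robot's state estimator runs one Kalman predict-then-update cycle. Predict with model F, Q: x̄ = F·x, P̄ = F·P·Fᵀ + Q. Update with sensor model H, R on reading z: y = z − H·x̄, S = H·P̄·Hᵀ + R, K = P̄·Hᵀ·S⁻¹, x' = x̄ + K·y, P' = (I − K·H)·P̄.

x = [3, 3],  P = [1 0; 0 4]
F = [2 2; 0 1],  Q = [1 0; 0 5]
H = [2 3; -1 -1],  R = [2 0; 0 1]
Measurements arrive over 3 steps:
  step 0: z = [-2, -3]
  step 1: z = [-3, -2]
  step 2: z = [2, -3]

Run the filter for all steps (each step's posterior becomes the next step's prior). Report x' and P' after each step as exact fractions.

step 0: x̄ = F·x = [12, 3]
step 0: P̄ = F·P·Fᵀ + Q = [21 8; 8 9]
step 0: y = z − H·x̄ = [-35, 12]
step 0: S = H·P̄·Hᵀ + R = [263 -109; -109 47]
step 0: K = P̄·Hᵀ·S⁻¹ = [-59/480 -433/480; 7/20 9/20]
step 0: x' = x̄ + K·y = [2629/480, -77/20]
step 0: P' = (I − K·H)·P̄ = [1417/480 -41/20; -41/20 8/5]
step 1: x̄ = F·x = [781/240, -77/20]
step 1: P̄ = F·P·Fᵀ + Q = [337/120 -9/10; -9/10 33/5]
step 1: y = z − H·x̄ = [49/24, -623/240]
step 1: S = H·P̄·Hᵀ + R = [371/6 -251/12; -251/12 1033/120]
step 1: K = P̄·Hᵀ·S⁻¹ = [-1777/11373 -6839/11373; 1429/3791 962/3791]
step 1: x' = x̄ + K·y = [102269/22746, -14175/3791]
step 1: P' = (I − K·H)·P̄ = [24071/11373 -5744/3791; -5744/3791 4782/3791]
step 2: x̄ = F·x = [17219/11373, -14175/3791]
step 2: P̄ = F·P·Fᵀ + Q = [27185/11373 -1924/3791; -1924/3791 23737/3791]
step 2: y = z − H·x̄ = [115883/11373, -59425/11373]
step 2: S = H·P̄·Hᵀ + R = [703121/11373 -239143/11373; -239143/11373 98225/11373]
step 2: K = P̄·Hᵀ·S⁻¹ = [-130233/1044112 -544687/1044112; 23086/65257 12731/65257]
step 2: x' = x̄ + K·y = [774967/261028, -75294/65257]
step 2: P' = (I − K·H)·P̄ = [1894527/1044112 -84365/65257; -84365/65257 71634/65257]

step 0: x' = [2629/480, -77/20], P' = [1417/480 -41/20; -41/20 8/5]
step 1: x' = [102269/22746, -14175/3791], P' = [24071/11373 -5744/3791; -5744/3791 4782/3791]
step 2: x' = [774967/261028, -75294/65257], P' = [1894527/1044112 -84365/65257; -84365/65257 71634/65257]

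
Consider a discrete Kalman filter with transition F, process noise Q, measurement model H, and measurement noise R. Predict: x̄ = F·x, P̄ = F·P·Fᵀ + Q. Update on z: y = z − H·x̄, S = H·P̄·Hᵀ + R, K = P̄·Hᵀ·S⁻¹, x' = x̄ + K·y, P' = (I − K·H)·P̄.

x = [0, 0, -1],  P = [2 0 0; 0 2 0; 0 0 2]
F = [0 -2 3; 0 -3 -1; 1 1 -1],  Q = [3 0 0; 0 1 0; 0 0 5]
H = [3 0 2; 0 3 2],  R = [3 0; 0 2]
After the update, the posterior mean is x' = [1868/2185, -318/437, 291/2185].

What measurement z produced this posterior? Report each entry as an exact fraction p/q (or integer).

z = [3, -2]

x̄ = F·x = [-3, 1, 1]
P̄ = F·P·Fᵀ + Q = [29 6 -10; 6 21 -4; -10 -4 11]
S = H·P̄·Hᵀ + R = [188 14; 14 187]
K = P̄·Hᵀ·S⁻¹ = [12557/34960 -657/17480; 55/1748 255/874; -409/8740 249/4370]
x' − x̄ = [8423/2185, -755/437, -1894/2185] = K·y
y = (KᵀK)⁻¹·Kᵀ·(x' − x̄) = [10, -7]
z = y + H·x̄ = [10, -7] + [-7, 5] = [3, -2]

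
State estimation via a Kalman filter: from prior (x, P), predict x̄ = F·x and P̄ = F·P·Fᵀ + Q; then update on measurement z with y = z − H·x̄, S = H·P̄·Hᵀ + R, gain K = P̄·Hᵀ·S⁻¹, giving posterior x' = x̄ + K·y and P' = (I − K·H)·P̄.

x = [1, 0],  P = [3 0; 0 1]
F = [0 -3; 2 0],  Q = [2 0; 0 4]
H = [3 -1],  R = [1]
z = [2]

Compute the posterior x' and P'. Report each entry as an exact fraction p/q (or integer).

x' = [33/29, 42/29]
P' = [187/116 132/29; 132/29 400/29]

x̄ = F·x = [0, 2]
P̄ = F·P·Fᵀ + Q = [11 0; 0 16]
y = z − H·x̄ = [4]
S = H·P̄·Hᵀ + R = [116]
K = P̄·Hᵀ·S⁻¹ = [33/116; -4/29]
x' = x̄ + K·y = [33/29, 42/29]
P' = (I − K·H)·P̄ = [187/116 132/29; 132/29 400/29]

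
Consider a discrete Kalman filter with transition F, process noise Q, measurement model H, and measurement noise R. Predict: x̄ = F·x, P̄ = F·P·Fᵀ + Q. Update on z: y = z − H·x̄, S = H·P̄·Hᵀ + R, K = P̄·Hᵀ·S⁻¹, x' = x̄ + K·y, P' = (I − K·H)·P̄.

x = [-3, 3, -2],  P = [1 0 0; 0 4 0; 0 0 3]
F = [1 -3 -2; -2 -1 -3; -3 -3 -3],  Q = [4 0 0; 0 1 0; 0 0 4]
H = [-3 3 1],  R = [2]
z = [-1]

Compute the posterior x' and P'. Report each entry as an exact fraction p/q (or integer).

x' = [-440/113, -317/113, -1330/339]
P' = [5797/113 3716/113 6227/113; 3716/113 2481/113 3751/113; 6227/113 3751/113 22400/339]

x̄ = F·x = [-8, 9, 6]
P̄ = F·P·Fᵀ + Q = [53 28 51; 28 36 45; 51 45 76]
y = z − H·x̄ = [-58]
S = H·P̄·Hᵀ + R = [339]
K = P̄·Hᵀ·S⁻¹ = [-8/113; 23/113; 58/339]
x' = x̄ + K·y = [-440/113, -317/113, -1330/339]
P' = (I − K·H)·P̄ = [5797/113 3716/113 6227/113; 3716/113 2481/113 3751/113; 6227/113 3751/113 22400/339]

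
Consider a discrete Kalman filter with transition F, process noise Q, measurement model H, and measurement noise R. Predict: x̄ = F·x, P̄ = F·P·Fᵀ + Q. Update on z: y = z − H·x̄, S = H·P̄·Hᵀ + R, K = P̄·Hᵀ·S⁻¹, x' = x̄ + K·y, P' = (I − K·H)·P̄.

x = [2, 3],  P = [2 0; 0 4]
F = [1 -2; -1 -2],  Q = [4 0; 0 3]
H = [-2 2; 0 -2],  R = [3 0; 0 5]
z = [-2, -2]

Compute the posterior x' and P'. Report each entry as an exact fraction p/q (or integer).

x̄ = F·x = [-4, -8]
P̄ = F·P·Fᵀ + Q = [22 14; 14 21]
y = z − H·x̄ = [6, -18]
S = H·P̄·Hᵀ + R = [63 -28; -28 89]
K = P̄·Hᵀ·S⁻¹ = [-2208/4823 -316/689; 10/689 -322/689]
x' = x̄ + K·y = [7276/4823, 344/689]
P' = (I − K·H)·P̄ = [8842/4823 790/689; 790/689 805/689]

x' = [7276/4823, 344/689]
P' = [8842/4823 790/689; 790/689 805/689]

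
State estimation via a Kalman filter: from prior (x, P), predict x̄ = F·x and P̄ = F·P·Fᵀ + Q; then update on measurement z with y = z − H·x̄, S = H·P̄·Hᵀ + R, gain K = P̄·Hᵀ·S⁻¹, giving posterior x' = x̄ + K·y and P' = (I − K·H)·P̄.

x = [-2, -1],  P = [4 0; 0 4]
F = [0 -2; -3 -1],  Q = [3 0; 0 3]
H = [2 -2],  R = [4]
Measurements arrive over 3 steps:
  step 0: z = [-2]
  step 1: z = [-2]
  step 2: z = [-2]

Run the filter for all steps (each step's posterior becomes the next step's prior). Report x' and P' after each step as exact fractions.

step 0: x̄ = F·x = [2, 7]
step 0: P̄ = F·P·Fᵀ + Q = [19 8; 8 43]
step 0: y = z − H·x̄ = [8]
step 0: S = H·P̄·Hᵀ + R = [188]
step 0: K = P̄·Hᵀ·S⁻¹ = [11/94; -35/94]
step 0: x' = x̄ + K·y = [138/47, 189/47]
step 0: P' = (I − K·H)·P̄ = [772/47 761/47; 761/47 796/47]
step 1: x̄ = F·x = [-378/47, -603/47]
step 1: P̄ = F·P·Fᵀ + Q = [3325/47 6158/47; 6158/47 12451/47]
step 1: y = z − H·x̄ = [-544/47]
step 1: S = H·P̄·Hᵀ + R = [14028/47]
step 1: K = P̄·Hᵀ·S⁻¹ = [-2833/7014; -899/1002]
step 1: x' = x̄ + K·y = [-11810/3507, -1225/501]
step 1: P' = (I − K·H)·P̄ = [77338/3507 11453/501; 11453/501 12352/501]
step 2: x̄ = F·x = [2450/501, 44005/3507]
step 2: P̄ = F·P·Fᵀ + Q = [50911/501 93422/501; 93422/501 1274053/3507]
step 2: y = z − H·x̄ = [46696/3507]
step 2: S = H·P̄·Hᵀ + R = [1304116/3507]
step 2: K = P̄·Hᵀ·S⁻¹ = [-297577/652058; -620099/652058]
step 2: x' = x̄ + K·y = [-386778/326029, -37401/326029]
step 2: P' = (I − K·H)·P̄ = [7880572/326029 8178149/326029; 8178149/326029 8798248/326029]

step 0: x' = [138/47, 189/47], P' = [772/47 761/47; 761/47 796/47]
step 1: x' = [-11810/3507, -1225/501], P' = [77338/3507 11453/501; 11453/501 12352/501]
step 2: x' = [-386778/326029, -37401/326029], P' = [7880572/326029 8178149/326029; 8178149/326029 8798248/326029]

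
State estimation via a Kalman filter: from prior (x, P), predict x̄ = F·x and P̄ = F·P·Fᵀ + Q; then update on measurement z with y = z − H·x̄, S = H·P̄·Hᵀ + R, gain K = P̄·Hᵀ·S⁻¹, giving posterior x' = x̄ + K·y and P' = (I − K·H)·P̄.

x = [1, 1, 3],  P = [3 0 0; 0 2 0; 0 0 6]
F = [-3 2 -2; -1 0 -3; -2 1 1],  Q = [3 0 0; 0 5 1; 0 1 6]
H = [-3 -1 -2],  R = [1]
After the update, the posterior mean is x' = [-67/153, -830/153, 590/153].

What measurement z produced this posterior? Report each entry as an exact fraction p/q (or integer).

x̄ = F·x = [-7, -10, 2]
P̄ = F·P·Fᵀ + Q = [62 45 10; 45 62 -11; 10 -11 26]
S = H·P̄·Hᵀ + R = [1071]
K = P̄·Hᵀ·S⁻¹ = [-251/1071; -25/153; -71/1071]
x' − x̄ = [1004/153, 700/153, 284/153] = K·y
y = (KᵀK)⁻¹·Kᵀ·(x' − x̄) = [-28]
z = y + H·x̄ = [-28] + [27] = [-1]

z = [-1]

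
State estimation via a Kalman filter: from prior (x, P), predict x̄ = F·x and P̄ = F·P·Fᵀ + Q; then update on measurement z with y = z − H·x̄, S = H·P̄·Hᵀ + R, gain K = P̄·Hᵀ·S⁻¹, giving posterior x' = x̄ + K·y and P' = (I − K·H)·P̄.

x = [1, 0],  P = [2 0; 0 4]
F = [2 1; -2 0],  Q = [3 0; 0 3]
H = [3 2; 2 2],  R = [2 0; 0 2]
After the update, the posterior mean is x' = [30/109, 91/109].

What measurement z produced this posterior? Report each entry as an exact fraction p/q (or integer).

x̄ = F·x = [2, -2]
P̄ = F·P·Fᵀ + Q = [15 -8; -8 11]
S = H·P̄·Hᵀ + R = [85 54; 54 42]
K = P̄·Hᵀ·S⁻¹ = [77/109 -188/327; -68/109 103/109]
x' − x̄ = [-188/109, 309/109] = K·y
y = (KᵀK)⁻¹·Kᵀ·(x' − x̄) = [0, 3]
z = y + H·x̄ = [0, 3] + [2, 0] = [2, 3]

z = [2, 3]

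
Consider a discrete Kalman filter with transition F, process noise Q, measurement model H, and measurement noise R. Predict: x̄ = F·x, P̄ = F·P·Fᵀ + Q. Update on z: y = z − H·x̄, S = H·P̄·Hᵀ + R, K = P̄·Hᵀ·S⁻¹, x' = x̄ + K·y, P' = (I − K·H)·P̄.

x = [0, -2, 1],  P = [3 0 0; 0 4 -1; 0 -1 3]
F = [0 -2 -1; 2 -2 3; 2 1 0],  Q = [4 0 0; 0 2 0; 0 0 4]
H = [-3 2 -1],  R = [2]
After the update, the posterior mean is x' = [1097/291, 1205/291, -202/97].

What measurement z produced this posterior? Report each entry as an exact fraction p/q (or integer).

x̄ = F·x = [3, 7, -2]
P̄ = F·P·Fᵀ + Q = [19 11 -7; 11 69 1; -7 1 20]
S = H·P̄·Hᵀ + R = [291]
K = P̄·Hᵀ·S⁻¹ = [-28/291; 104/291; 1/97]
x' − x̄ = [224/291, -832/291, -8/97] = K·y
y = (KᵀK)⁻¹·Kᵀ·(x' − x̄) = [-8]
z = y + H·x̄ = [-8] + [7] = [-1]

z = [-1]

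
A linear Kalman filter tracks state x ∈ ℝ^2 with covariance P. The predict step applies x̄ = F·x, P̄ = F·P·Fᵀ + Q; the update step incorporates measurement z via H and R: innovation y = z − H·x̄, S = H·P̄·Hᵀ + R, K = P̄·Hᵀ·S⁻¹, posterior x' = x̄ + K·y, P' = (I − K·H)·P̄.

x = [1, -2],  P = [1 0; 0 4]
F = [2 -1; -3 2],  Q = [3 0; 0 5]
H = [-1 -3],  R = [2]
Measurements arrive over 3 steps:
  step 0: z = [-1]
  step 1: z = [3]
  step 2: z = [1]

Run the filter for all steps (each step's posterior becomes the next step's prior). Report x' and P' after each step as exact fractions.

step 0: x̄ = F·x = [4, -7]
step 0: P̄ = F·P·Fᵀ + Q = [11 -14; -14 30]
step 0: y = z − H·x̄ = [-18]
step 0: S = H·P̄·Hᵀ + R = [199]
step 0: K = P̄·Hᵀ·S⁻¹ = [31/199; -76/199]
step 0: x' = x̄ + K·y = [238/199, -25/199]
step 0: P' = (I − K·H)·P̄ = [1228/199 -430/199; -430/199 194/199]
step 1: x̄ = F·x = [501/199, -764/199]
step 1: P̄ = F·P·Fᵀ + Q = [7423/199 -10766/199; -10766/199 17983/199]
step 1: y = z − H·x̄ = [-6]
step 1: S = H·P̄·Hᵀ + R = [528]
step 1: K = P̄·Hᵀ·S⁻¹ = [125/528; -217/528]
step 1: x' = x̄ + K·y = [19213/17512, -24049/17512]
step 1: P' = (I − K·H)·P̄ = [809969/105072 -286573/105072; -286573/105072 124313/105072]
step 2: x̄ = F·x = [62475/17512, -105737/17512]
step 2: P̄ = F·P·Fᵀ + Q = [4825697/105072 -7114451/105072; -7114451/105072 11751209/105072]
step 2: y = z − H·x̄ = [-29653/2189]
step 2: S = H·P̄·Hᵀ + R = [4256876/6567]
step 2: K = P̄·Hᵀ·S⁻¹ = [2064707/8513752; -270569/654904]
step 2: x' = x̄ + K·y = [92461/327452, -144533/327452]
step 2: P' = (I − K·H)·P̄ = [66436991/8513752 -1809395/654904; -1809395/654904 783511/654904]

step 0: x' = [238/199, -25/199], P' = [1228/199 -430/199; -430/199 194/199]
step 1: x' = [19213/17512, -24049/17512], P' = [809969/105072 -286573/105072; -286573/105072 124313/105072]
step 2: x' = [92461/327452, -144533/327452], P' = [66436991/8513752 -1809395/654904; -1809395/654904 783511/654904]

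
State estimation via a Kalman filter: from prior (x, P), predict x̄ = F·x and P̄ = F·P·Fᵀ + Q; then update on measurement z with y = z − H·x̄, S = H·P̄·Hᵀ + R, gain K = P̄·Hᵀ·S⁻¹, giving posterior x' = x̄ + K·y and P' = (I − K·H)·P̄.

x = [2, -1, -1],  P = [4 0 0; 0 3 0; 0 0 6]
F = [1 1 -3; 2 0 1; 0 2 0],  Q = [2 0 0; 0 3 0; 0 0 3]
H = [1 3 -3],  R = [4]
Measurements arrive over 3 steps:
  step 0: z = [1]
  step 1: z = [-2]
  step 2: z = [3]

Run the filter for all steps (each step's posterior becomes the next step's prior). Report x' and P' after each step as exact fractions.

step 0: x̄ = F·x = [4, 3, -2]
step 0: P̄ = F·P·Fᵀ + Q = [63 -10 6; -10 25 0; 6 0 15]
step 0: y = z − H·x̄ = [-18]
step 0: S = H·P̄·Hᵀ + R = [331]
step 0: K = P̄·Hᵀ·S⁻¹ = [15/331; 65/331; -39/331]
step 0: x' = x̄ + K·y = [1054/331, -177/331, 40/331]
step 0: P' = (I − K·H)·P̄ = [20628/331 -4285/331 2571/331; -4285/331 4050/331 2535/331; 2571/331 2535/331 3444/331]
step 1: x̄ = F·x = [757/331, 2148/331, -354/331]
step 1: P̄ = F·P·Fᵀ + Q = [17130/331 12034/331 -15680/331; 12034/331 97233/331 -12070/331; -15680/331 -12070/331 17193/331]
step 1: y = z − H·x̄ = [-8925/331]
step 1: S = H·P̄·Hᵀ + R = [1431832/331]
step 1: K = P̄·Hᵀ·S⁻¹ = [12534/178979; 339943/1431832; -103469/1431832]
step 1: x' = x̄ + K·y = [71363/178979, 125631/1431832, 1258587/1431832]
step 1: P' = (I − K·H)·P̄ = [5465562/178979 -6365596/178979 -4560454/178979; -6365596/178979 71480597/1431832 54052417/1431832; -4560454/178979 54052417/1431832 42029165/1431832]
step 2: x̄ = F·x = [-1539613/715916, 2400395/1431832, 125631/715916]
step 2: P̄ = F·P·Fᵀ + Q = [72267249/357958 47991269/715916 -70800711/357958; 47991269/715916 75288117/1431832 -47797119/715916; -70800711/357958 -47797119/715916 72554471/357958]
step 2: y = z − H·x̄ = [927323/1431832]
step 2: S = H·P̄·Hᵀ + R = [7580158909/1431832]
step 2: K = P̄·Hᵀ·S⁻¹ = [1426625142/7580158909; 608629603/7580158909; -1440639210/7580158909]
step 2: x' = x̄ + K·y = [-15377558324/7580158909, 13101936382/7580158909, 397161129/7580158909]
step 2: P' = (I − K·H)·P̄ = [108902182350/7580158909 -98282063312/7580158909 -63883502718/7580158909; -98282063312/7580158909 139866895817/7580158909 106294701909/7580158909; -63883502718/7580158909 106294701909/7580158909 86921053283/7580158909]

step 0: x' = [1054/331, -177/331, 40/331], P' = [20628/331 -4285/331 2571/331; -4285/331 4050/331 2535/331; 2571/331 2535/331 3444/331]
step 1: x' = [71363/178979, 125631/1431832, 1258587/1431832], P' = [5465562/178979 -6365596/178979 -4560454/178979; -6365596/178979 71480597/1431832 54052417/1431832; -4560454/178979 54052417/1431832 42029165/1431832]
step 2: x' = [-15377558324/7580158909, 13101936382/7580158909, 397161129/7580158909], P' = [108902182350/7580158909 -98282063312/7580158909 -63883502718/7580158909; -98282063312/7580158909 139866895817/7580158909 106294701909/7580158909; -63883502718/7580158909 106294701909/7580158909 86921053283/7580158909]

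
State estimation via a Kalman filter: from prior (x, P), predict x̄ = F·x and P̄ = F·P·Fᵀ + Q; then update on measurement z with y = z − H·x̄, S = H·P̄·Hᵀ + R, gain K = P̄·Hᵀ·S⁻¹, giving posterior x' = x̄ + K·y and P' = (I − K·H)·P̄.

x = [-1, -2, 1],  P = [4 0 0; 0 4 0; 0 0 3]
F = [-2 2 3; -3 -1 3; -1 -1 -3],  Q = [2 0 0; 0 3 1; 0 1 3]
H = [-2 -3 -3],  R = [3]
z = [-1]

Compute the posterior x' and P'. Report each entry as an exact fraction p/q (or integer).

x' = [-3019/1231, 3198/1231, -750/1231]
P' = [46191/1231 7713/1231 -38337/1231; 7713/1231 15414/1231 -20290/1231; -38337/1231 -20290/1231 45878/1231]

x̄ = F·x = [1, 8, 0]
P̄ = F·P·Fᵀ + Q = [61 43 -27; 43 70 -10; -27 -10 38]
y = z − H·x̄ = [25]
S = H·P̄·Hᵀ + R = [1231]
K = P̄·Hᵀ·S⁻¹ = [-170/1231; -266/1231; -30/1231]
x' = x̄ + K·y = [-3019/1231, 3198/1231, -750/1231]
P' = (I − K·H)·P̄ = [46191/1231 7713/1231 -38337/1231; 7713/1231 15414/1231 -20290/1231; -38337/1231 -20290/1231 45878/1231]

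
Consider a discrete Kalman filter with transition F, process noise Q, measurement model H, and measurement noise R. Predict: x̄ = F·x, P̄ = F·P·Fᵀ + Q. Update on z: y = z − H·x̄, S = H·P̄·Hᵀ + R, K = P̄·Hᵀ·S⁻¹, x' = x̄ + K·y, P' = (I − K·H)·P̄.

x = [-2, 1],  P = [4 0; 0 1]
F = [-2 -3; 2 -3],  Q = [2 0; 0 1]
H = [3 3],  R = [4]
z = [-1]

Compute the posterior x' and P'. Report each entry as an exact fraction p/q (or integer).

x̄ = F·x = [1, -7]
P̄ = F·P·Fᵀ + Q = [27 -7; -7 26]
y = z − H·x̄ = [17]
S = H·P̄·Hᵀ + R = [355]
K = P̄·Hᵀ·S⁻¹ = [12/71; 57/355]
x' = x̄ + K·y = [275/71, -1516/355]
P' = (I − K·H)·P̄ = [1197/71 -1181/71; -1181/71 5981/355]

x' = [275/71, -1516/355]
P' = [1197/71 -1181/71; -1181/71 5981/355]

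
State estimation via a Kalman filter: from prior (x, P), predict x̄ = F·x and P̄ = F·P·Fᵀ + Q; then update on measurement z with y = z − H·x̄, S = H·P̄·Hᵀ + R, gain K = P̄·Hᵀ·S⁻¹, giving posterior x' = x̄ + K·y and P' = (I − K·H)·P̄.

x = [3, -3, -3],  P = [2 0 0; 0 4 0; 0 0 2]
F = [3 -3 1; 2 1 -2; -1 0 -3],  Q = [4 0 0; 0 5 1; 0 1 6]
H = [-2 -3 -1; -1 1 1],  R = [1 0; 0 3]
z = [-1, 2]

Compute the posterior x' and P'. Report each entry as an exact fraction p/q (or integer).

x' = [5707/24573, -55261/73719, 215446/73719]
P' = [20132/8191 -70324/24573 95656/24573; -70324/24573 297895/73719 -459619/73719; 95656/24573 -459619/73719 809254/73719]

x̄ = F·x = [15, 9, 6]
P̄ = F·P·Fᵀ + Q = [60 -4 -12; -4 25 9; -12 9 26]
y = z − H·x̄ = [62, 2]
S = H·P̄·Hᵀ + R = [450 -9; -9 164]
K = P̄·Hᵀ·S⁻¹ = [-5476/24573 -3896/8191; -12122/73719 1824/8191; -4333/73719 2321/8191]
x' = x̄ + K·y = [5707/24573, -55261/73719, 215446/73719]
P' = (I − K·H)·P̄ = [20132/8191 -70324/24573 95656/24573; -70324/24573 297895/73719 -459619/73719; 95656/24573 -459619/73719 809254/73719]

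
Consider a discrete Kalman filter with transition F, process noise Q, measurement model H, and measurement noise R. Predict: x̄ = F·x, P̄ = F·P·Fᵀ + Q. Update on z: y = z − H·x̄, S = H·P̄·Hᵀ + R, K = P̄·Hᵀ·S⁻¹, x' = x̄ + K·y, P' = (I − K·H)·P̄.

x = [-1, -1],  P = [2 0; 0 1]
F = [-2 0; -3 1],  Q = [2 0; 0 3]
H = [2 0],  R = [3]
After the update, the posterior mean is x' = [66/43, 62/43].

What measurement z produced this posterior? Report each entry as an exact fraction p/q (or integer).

x̄ = F·x = [2, 2]
P̄ = F·P·Fᵀ + Q = [10 12; 12 22]
S = H·P̄·Hᵀ + R = [43]
K = P̄·Hᵀ·S⁻¹ = [20/43; 24/43]
x' − x̄ = [-20/43, -24/43] = K·y
y = (KᵀK)⁻¹·Kᵀ·(x' − x̄) = [-1]
z = y + H·x̄ = [-1] + [4] = [3]

z = [3]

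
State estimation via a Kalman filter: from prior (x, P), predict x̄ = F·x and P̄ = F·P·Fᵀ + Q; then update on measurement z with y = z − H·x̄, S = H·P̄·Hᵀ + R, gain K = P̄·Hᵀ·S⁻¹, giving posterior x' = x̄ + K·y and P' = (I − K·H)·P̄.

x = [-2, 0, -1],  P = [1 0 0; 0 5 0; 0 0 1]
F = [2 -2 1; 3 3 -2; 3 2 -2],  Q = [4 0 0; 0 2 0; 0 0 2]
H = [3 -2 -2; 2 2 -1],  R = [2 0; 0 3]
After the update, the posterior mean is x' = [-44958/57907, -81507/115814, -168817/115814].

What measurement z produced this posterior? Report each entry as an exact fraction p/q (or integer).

z = [2, -1]

x̄ = F·x = [-5, -4, -4]
P̄ = F·P·Fᵀ + Q = [29 -26 -16; -26 60 43; -16 43 35]
S = H·P̄·Hᵀ + R = [1491 -22; -22 78]
K = P̄·Hᵀ·S⁻¹ = [6911/57907 18282/57907; -10801/57907 31027/115814; -7747/57907 23841/115814]
x' − x̄ = [244577/57907, 381749/115814, 294439/115814] = K·y
y = (KᵀK)⁻¹·Kᵀ·(x' − x̄) = [1, 13]
z = y + H·x̄ = [1, 13] + [1, -14] = [2, -1]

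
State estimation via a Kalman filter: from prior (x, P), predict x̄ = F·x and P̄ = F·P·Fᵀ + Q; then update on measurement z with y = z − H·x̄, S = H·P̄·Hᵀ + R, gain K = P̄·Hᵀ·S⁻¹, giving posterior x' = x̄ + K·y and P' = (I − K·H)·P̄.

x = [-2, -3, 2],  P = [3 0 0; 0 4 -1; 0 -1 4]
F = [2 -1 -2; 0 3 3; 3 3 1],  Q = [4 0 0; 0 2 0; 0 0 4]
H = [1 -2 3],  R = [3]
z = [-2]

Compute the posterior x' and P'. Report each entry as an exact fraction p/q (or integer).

x' = [443/275, -1383/275, -1271/275]
P' = [7399/550 -11719/550 -5089/275; -11719/550 29839/550 11884/275; -5089/275 11884/275 9683/275]

x̄ = F·x = [-5, -3, -13]
P̄ = F·P·Fᵀ + Q = [32 -27 5; -27 56 36; 5 36 65]
y = z − H·x̄ = [36]
S = H·P̄·Hᵀ + R = [550]
K = P̄·Hᵀ·S⁻¹ = [101/550; -31/550; 64/275]
x' = x̄ + K·y = [443/275, -1383/275, -1271/275]
P' = (I − K·H)·P̄ = [7399/550 -11719/550 -5089/275; -11719/550 29839/550 11884/275; -5089/275 11884/275 9683/275]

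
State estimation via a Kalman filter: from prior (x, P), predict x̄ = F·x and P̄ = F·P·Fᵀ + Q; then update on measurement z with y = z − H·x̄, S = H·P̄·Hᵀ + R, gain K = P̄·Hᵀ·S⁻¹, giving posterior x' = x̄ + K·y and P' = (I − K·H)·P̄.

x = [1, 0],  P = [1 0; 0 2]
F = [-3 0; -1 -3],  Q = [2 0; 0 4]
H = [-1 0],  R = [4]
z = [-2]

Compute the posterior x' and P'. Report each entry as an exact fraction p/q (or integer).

x̄ = F·x = [-3, -1]
P̄ = F·P·Fᵀ + Q = [11 3; 3 23]
y = z − H·x̄ = [-5]
S = H·P̄·Hᵀ + R = [15]
K = P̄·Hᵀ·S⁻¹ = [-11/15; -1/5]
x' = x̄ + K·y = [2/3, 0]
P' = (I − K·H)·P̄ = [44/15 4/5; 4/5 112/5]

x' = [2/3, 0]
P' = [44/15 4/5; 4/5 112/5]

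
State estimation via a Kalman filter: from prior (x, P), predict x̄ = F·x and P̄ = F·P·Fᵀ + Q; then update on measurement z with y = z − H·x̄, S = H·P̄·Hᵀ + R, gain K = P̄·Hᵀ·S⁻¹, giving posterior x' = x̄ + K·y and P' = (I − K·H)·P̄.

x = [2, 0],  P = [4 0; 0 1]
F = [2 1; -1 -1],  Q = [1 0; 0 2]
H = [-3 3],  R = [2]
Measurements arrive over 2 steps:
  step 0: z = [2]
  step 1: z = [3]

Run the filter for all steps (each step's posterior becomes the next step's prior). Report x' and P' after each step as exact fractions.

step 0: x̄ = F·x = [4, -2]
step 0: P̄ = F·P·Fᵀ + Q = [18 -9; -9 7]
step 0: y = z − H·x̄ = [20]
step 0: S = H·P̄·Hᵀ + R = [389]
step 0: K = P̄·Hᵀ·S⁻¹ = [-81/389; 48/389]
step 0: x' = x̄ + K·y = [-64/389, 182/389]
step 0: P' = (I − K·H)·P̄ = [441/389 387/389; 387/389 419/389]
step 1: x̄ = F·x = [54/389, -118/389]
step 1: P̄ = F·P·Fᵀ + Q = [4120/389 -2462/389; -2462/389 2412/389]
step 1: y = z − H·x̄ = [1683/389]
step 1: S = H·P̄·Hᵀ + R = [103882/389]
step 1: K = P̄·Hᵀ·S⁻¹ = [-9873/51941; 7311/51941]
step 1: x' = x̄ + K·y = [-35505/51941, 15875/51941]
step 1: P' = (I − K·H)·P̄ = [48958/51941 42376/51941; 42376/51941 47250/51941]

step 0: x' = [-64/389, 182/389], P' = [441/389 387/389; 387/389 419/389]
step 1: x' = [-35505/51941, 15875/51941], P' = [48958/51941 42376/51941; 42376/51941 47250/51941]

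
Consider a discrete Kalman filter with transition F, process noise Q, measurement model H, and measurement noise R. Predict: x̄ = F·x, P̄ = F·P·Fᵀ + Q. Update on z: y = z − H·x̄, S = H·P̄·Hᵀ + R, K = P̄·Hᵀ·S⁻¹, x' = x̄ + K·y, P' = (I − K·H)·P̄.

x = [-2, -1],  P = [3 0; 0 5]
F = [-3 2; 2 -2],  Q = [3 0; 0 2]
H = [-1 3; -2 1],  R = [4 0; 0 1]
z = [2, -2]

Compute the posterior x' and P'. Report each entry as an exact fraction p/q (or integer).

x' = [344/237, 718/711]
P' = [98/237 74/237; 74/237 374/711]

x̄ = F·x = [4, -2]
P̄ = F·P·Fᵀ + Q = [50 -38; -38 34]
y = z − H·x̄ = [12, 8]
S = H·P̄·Hᵀ + R = [588 468; 468 387]
K = P̄·Hᵀ·S⁻¹ = [31/237 -122/237; 25/79 -70/711]
x' = x̄ + K·y = [344/237, 718/711]
P' = (I − K·H)·P̄ = [98/237 74/237; 74/237 374/711]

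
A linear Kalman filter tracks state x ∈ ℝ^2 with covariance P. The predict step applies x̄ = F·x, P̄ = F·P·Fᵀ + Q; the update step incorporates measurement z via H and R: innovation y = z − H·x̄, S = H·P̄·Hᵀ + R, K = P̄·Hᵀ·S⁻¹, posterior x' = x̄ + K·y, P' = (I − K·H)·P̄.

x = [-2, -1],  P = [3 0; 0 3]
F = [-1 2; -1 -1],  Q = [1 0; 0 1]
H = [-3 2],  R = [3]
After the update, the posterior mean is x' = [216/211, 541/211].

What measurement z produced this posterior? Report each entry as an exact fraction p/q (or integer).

z = [2]

x̄ = F·x = [0, 3]
P̄ = F·P·Fᵀ + Q = [16 -3; -3 7]
S = H·P̄·Hᵀ + R = [211]
K = P̄·Hᵀ·S⁻¹ = [-54/211; 23/211]
x' − x̄ = [216/211, -92/211] = K·y
y = (KᵀK)⁻¹·Kᵀ·(x' − x̄) = [-4]
z = y + H·x̄ = [-4] + [6] = [2]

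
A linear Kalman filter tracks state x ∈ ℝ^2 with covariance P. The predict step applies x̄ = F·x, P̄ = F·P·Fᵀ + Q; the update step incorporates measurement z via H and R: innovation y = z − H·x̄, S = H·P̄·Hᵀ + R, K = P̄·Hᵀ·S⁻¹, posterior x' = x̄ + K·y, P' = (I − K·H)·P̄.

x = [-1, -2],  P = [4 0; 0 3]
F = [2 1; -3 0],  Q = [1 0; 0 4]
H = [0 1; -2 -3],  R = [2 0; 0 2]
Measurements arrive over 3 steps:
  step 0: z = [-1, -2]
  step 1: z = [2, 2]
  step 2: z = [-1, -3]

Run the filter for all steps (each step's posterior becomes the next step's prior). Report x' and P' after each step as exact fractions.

step 0: x̄ = F·x = [-4, 3]
step 0: P̄ = F·P·Fᵀ + Q = [20 -24; -24 40]
step 0: y = z − H·x̄ = [-4, -1]
step 0: S = H·P̄·Hᵀ + R = [42 -72; -72 154]
step 0: K = P̄·Hᵀ·S⁻¹ = [-116/107 -32/107; 244/321 -12/107]
step 0: x' = x̄ + K·y = [68/107, 23/321]
step 0: P' = (I − K·H)·P̄ = [380/107 -232/107; -232/107 488/321]
step 1: x̄ = F·x = [431/321, -204/107]
step 1: P̄ = F·P·Fᵀ + Q = [2585/321 -1584/107; -1584/107 3848/107]
step 1: y = z − H·x̄ = [418/107, -332/321]
step 1: S = H·P̄·Hᵀ + R = [4062/107 -8376/107; -8376/107 57854/321]
step 1: K = P̄·Hᵀ·S⁻¹ = [-2420/3821 -451/3821; 28388/57315 -4188/19105]
step 1: x' = x̄ + K·y = [-3857/3821, 2924/11463]
step 1: P' = (I − K·H)·P̄ = [7711/3821 -4840/3821; -4840/3821 56776/57315]
step 2: x̄ = F·x = [-20218/11463, 11571/3821]
step 2: P̄ = F·P·Fᵀ + Q = [286351/57315 -31746/3821; -31746/3821 84683/3821]
step 2: y = z − H·x̄ = [-15392/3821, 29314/11463]
step 2: S = H·P̄·Hᵀ + R = [92325/3821 -190557/3821; -190557/3821 6977959/57315]
step 2: K = P̄·Hᵀ·S⁻¹ = [-2548663/4342690 -102271/868538; 6050111/13028070 -190557/868538]
step 2: x' = x̄ + K·y = [649773/2171345, 3885704/6514035]
step 2: P' = (I − K·H)·P̄ = [4078672/2171345 -2548663/2171345; -2548663/2171345 6050111/6514035]

step 0: x' = [68/107, 23/321], P' = [380/107 -232/107; -232/107 488/321]
step 1: x' = [-3857/3821, 2924/11463], P' = [7711/3821 -4840/3821; -4840/3821 56776/57315]
step 2: x' = [649773/2171345, 3885704/6514035], P' = [4078672/2171345 -2548663/2171345; -2548663/2171345 6050111/6514035]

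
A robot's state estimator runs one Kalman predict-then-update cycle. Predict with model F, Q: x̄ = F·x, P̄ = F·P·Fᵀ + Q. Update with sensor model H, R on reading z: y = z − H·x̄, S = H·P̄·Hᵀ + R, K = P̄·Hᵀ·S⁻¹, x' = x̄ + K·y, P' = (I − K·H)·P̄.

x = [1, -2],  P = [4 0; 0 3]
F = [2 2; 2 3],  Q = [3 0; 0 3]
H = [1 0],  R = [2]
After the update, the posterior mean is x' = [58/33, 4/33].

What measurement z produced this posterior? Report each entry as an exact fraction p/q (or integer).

z = [2]

x̄ = F·x = [-2, -4]
P̄ = F·P·Fᵀ + Q = [31 34; 34 46]
S = H·P̄·Hᵀ + R = [33]
K = P̄·Hᵀ·S⁻¹ = [31/33; 34/33]
x' − x̄ = [124/33, 136/33] = K·y
y = (KᵀK)⁻¹·Kᵀ·(x' − x̄) = [4]
z = y + H·x̄ = [4] + [-2] = [2]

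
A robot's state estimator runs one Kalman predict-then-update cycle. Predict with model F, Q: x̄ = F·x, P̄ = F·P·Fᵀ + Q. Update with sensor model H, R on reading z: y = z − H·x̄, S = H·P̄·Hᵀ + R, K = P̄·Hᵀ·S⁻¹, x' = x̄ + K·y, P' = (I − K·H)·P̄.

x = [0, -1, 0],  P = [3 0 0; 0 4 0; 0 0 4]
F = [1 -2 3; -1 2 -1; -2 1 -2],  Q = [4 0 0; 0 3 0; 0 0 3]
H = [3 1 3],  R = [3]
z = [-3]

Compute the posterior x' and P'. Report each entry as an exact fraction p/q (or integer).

x' = [146/137, -270/137, -189/137]
P' = [7059/137 -4215/137 -5622/137; -4215/137 3561/137 3027/137; -5622/137 3027/137 4626/137]

x̄ = F·x = [2, -2, -1]
P̄ = F·P·Fᵀ + Q = [59 -31 -38; -31 26 22; -38 22 35]
y = z − H·x̄ = [-4]
S = H·P̄·Hᵀ + R = [137]
K = P̄·Hᵀ·S⁻¹ = [32/137; -1/137; 13/137]
x' = x̄ + K·y = [146/137, -270/137, -189/137]
P' = (I − K·H)·P̄ = [7059/137 -4215/137 -5622/137; -4215/137 3561/137 3027/137; -5622/137 3027/137 4626/137]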